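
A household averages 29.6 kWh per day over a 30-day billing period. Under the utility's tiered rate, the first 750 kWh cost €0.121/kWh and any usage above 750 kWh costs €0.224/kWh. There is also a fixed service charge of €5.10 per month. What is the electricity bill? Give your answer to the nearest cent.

€126.76

Usage = 29.6 kWh/day × 30 days = 888 kWh
First 750 kWh × €0.121 = €90.75
Remaining 138 kWh × €0.224 = €30.91
Energy charge = €121.66; + service €5.10 = €126.76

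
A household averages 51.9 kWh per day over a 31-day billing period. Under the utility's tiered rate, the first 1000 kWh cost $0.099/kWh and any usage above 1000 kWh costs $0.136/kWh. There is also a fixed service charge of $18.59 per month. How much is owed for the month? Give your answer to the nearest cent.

Usage = 51.9 kWh/day × 31 days = 1608.9 kWh
First 1000 kWh × $0.099 = $99.00
Remaining 608.9 kWh × $0.136 = $82.81
Energy charge = $181.81; + service $18.59 = $200.40

$200.40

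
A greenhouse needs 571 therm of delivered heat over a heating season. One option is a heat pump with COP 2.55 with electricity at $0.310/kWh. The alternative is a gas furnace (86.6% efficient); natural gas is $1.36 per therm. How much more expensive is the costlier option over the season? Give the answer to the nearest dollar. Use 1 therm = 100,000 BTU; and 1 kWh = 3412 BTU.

$1138

Heat load = 571 therm × 100,000 = 57,100,000 BTU
Gas: input = 57,100,000 / 0.866 = 65,935,335 BTU = 659.4 therm → 659.4 × $1.36 = $896.72
Heat pump: 57,100,000 BTU / 3412 = 16,740 kWh heat; / 2.55 = 6,563 kWh in → × $0.310 = $2,034.46
Difference = |$896.72 − $2,034.46| = $1,137.74 ≈ $1138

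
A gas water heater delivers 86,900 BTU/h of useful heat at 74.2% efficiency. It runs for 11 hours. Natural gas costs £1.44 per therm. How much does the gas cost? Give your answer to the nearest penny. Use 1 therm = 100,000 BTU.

Heat delivered = 86,900 BTU/h × 11 h = 955,900 BTU
Gas input = 955,900 / 0.742 = 1,288,275 BTU
= 1,288,275 / 100,000 = 12.88 therm
Cost = 12.88 × £1.44/therm = £18.55

£18.55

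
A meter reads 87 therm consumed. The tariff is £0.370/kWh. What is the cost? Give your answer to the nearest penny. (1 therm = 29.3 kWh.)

£943.17

87 therm × (29.3 kWh/therm) = 2,549 kWh
Cost = 2,549 kWh × £0.370/kWh = £943.17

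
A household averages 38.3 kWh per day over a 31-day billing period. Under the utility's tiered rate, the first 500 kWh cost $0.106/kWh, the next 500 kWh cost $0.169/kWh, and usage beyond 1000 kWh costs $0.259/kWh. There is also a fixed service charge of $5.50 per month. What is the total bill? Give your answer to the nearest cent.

Usage = 38.3 kWh/day × 31 days = 1187.3 kWh
First 500 kWh × $0.106 = $53.00
Next 500 kWh × $0.169 = $84.50
Remaining 187.3 kWh × $0.259 = $48.51
Energy charge = $186.01; + service $5.50 = $191.51

$191.51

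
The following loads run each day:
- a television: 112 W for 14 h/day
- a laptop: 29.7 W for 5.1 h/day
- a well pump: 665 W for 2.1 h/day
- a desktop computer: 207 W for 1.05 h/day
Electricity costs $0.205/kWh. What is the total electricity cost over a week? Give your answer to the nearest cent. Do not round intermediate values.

$4.78

television: 112 W × 14 h × 7 d = 10,976 Wh = 10.98 kWh
laptop: 29.7 W × 5.1 h × 7 d = 1,060 Wh = 1.06 kWh
well pump: 665 W × 2.1 h × 7 d = 9,776 Wh = 9.775 kWh
desktop computer: 207 W × 1.05 h × 7 d = 1,521 Wh = 1.521 kWh
Total energy = 10.98 + 1.06 + 9.775 + 1.521 = 23.33 kWh
Cost = 23.33 kWh × $0.205 = $4.78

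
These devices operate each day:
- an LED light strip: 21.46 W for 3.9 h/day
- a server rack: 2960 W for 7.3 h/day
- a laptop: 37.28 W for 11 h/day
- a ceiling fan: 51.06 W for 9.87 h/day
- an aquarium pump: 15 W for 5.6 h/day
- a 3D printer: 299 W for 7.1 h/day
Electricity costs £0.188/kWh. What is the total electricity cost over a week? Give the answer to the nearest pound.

£33

LED light strip: 21.46 W × 3.9 h × 7 d = 586 Wh = 0.5859 kWh
server rack: 2960 W × 7.3 h × 7 d = 151,256 Wh = 151.3 kWh
laptop: 37.28 W × 11 h × 7 d = 2,871 Wh = 2.871 kWh
ceiling fan: 51.06 W × 9.87 h × 7 d = 3,528 Wh = 3.528 kWh
aquarium pump: 15 W × 5.6 h × 7 d = 588 Wh = 0.588 kWh
3D printer: 299 W × 7.1 h × 7 d = 14,860 Wh = 14.86 kWh
Total energy = 0.5859 + 151.3 + 2.871 + 3.528 + 0.588 + 14.86 = 173.7 kWh
Cost = 173.7 kWh × £0.188 = £32.65 ≈ £33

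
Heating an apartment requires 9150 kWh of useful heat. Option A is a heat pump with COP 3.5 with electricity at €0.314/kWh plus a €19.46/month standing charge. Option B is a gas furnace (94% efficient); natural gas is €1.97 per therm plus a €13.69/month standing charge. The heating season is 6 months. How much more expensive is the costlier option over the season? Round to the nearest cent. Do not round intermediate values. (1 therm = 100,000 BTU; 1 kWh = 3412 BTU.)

Heat load = 9150 kWh × 3412 = 31,219,800 BTU
Gas: input = 31,219,800 / 0.94 = 33,212,553 BTU = 332.1 therm → 332.1 × €1.97 = €654.29; + 6 × €13.69 standing = €736.43
Heat pump: 31,219,800 BTU / 3412 = 9,150 kWh heat; / 3.5 = 2,614 kWh in → × €0.314 = €820.89; + 6 × €19.46 standing = €937.65
Difference = |€736.43 − €937.65| = €201.22

€201.22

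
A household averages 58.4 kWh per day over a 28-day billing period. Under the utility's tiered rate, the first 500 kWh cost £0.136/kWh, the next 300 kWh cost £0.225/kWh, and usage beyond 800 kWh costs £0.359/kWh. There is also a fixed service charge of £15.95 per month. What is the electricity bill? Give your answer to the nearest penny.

Usage = 58.4 kWh/day × 28 days = 1635.2 kWh
First 500 kWh × £0.136 = £68.00
Next 300 kWh × £0.225 = £67.50
Remaining 835.2 kWh × £0.359 = £299.84
Energy charge = £435.34; + service £15.95 = £451.29

£451.29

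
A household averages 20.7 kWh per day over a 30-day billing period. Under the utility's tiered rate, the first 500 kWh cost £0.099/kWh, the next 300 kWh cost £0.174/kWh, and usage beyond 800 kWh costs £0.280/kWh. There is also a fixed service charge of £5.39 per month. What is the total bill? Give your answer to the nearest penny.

£75.94

Usage = 20.7 kWh/day × 30 days = 621 kWh
First 500 kWh × £0.099 = £49.50
Next 121 kWh × £0.174 = £21.05
Remaining tier: 0 kWh (not reached)
Energy charge = £70.55; + service £5.39 = £75.94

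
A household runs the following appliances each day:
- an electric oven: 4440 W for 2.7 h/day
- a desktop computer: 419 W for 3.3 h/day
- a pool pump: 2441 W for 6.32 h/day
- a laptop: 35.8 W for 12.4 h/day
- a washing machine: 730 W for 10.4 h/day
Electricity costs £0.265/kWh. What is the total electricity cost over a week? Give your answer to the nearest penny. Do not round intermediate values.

£68.33

electric oven: 4440 W × 2.7 h × 7 d = 83,916 Wh = 83.92 kWh
desktop computer: 419 W × 3.3 h × 7 d = 9,679 Wh = 9.679 kWh
pool pump: 2441 W × 6.32 h × 7 d = 107,990 Wh = 108 kWh
laptop: 35.8 W × 12.4 h × 7 d = 3,107 Wh = 3.107 kWh
washing machine: 730 W × 10.4 h × 7 d = 53,144 Wh = 53.14 kWh
Total energy = 83.92 + 9.679 + 108 + 3.107 + 53.14 = 257.8 kWh
Cost = 257.8 kWh × £0.265 = £68.33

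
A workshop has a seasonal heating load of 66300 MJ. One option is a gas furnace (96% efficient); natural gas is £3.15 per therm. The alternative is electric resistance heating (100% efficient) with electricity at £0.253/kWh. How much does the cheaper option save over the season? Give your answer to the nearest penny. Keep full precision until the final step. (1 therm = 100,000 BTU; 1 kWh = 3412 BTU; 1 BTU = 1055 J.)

£2597.80

Heat load = 66300 MJ = 66,300,000,000 J / 1055 = 62,843,602 BTU
Gas: input = 62,843,602 / 0.96 = 65,462,085 BTU = 654.6 therm → 654.6 × £3.15 = £2,062.06
Electric: 62,843,602 BTU / 3412 = 18,420 kWh → × £0.253 = £4,659.86
Difference = |£2,062.06 − £4,659.86| = £2,597.80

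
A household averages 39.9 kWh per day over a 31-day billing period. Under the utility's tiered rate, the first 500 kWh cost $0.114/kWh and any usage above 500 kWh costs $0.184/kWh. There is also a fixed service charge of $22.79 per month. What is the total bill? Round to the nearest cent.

Usage = 39.9 kWh/day × 31 days = 1236.9 kWh
First 500 kWh × $0.114 = $57.00
Remaining 736.9 kWh × $0.184 = $135.59
Energy charge = $192.59; + service $22.79 = $215.38

$215.38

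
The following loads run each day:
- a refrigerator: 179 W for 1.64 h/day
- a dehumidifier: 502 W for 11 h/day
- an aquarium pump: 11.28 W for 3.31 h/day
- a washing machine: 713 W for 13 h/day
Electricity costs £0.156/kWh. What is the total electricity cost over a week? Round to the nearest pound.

refrigerator: 179 W × 1.64 h × 7 d = 2,055 Wh = 2.055 kWh
dehumidifier: 502 W × 11 h × 7 d = 38,654 Wh = 38.65 kWh
aquarium pump: 11.28 W × 3.31 h × 7 d = 261 Wh = 0.2614 kWh
washing machine: 713 W × 13 h × 7 d = 64,883 Wh = 64.88 kWh
Total energy = 2.055 + 38.65 + 0.2614 + 64.88 = 105.9 kWh
Cost = 105.9 kWh × £0.156 = £16.51 ≈ £17

£17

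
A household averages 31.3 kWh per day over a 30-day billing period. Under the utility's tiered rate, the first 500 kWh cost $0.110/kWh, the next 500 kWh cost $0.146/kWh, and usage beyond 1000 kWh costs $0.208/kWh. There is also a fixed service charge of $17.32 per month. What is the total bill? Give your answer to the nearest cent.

Usage = 31.3 kWh/day × 30 days = 939 kWh
First 500 kWh × $0.110 = $55.00
Next 439 kWh × $0.146 = $64.09
Remaining tier: 0 kWh (not reached)
Energy charge = $119.09; + service $17.32 = $136.41

$136.41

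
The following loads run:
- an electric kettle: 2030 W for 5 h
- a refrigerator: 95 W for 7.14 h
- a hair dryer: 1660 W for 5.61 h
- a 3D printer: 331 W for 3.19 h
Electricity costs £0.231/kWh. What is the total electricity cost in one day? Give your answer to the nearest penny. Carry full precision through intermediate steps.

electric kettle: 2030 W × 5 h = 10,150 Wh = 10.15 kWh
refrigerator: 95 W × 7.14 h = 678 Wh = 0.6783 kWh
hair dryer: 1660 W × 5.61 h = 9,313 Wh = 9.313 kWh
3D printer: 331 W × 3.19 h = 1,056 Wh = 1.056 kWh
Total energy = 10.15 + 0.6783 + 9.313 + 1.056 = 21.2 kWh
Cost = 21.2 kWh × £0.231 = £4.90

£4.90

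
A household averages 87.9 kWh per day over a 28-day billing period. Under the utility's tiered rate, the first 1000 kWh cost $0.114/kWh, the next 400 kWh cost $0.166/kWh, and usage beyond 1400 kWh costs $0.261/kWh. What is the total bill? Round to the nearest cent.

$457.37

Usage = 87.9 kWh/day × 28 days = 2461.2 kWh
First 1000 kWh × $0.114 = $114.00
Next 400 kWh × $0.166 = $66.40
Remaining 1061.2 kWh × $0.261 = $276.97
Total = $457.37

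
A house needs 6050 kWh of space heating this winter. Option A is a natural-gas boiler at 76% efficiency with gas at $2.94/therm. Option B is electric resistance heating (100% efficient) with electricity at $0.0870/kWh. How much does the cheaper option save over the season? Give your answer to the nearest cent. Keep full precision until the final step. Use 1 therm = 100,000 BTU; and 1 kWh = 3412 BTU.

Heat load = 6050 kWh × 3412 = 20,642,600 BTU
Gas: input = 20,642,600 / 0.76 = 27,161,316 BTU = 271.6 therm → 271.6 × $2.94 = $798.54
Electric: 20,642,600 BTU / 3412 = 6,050 kWh → × $0.0870 = $526.35
Difference = |$798.54 − $526.35| = $272.19

$272.19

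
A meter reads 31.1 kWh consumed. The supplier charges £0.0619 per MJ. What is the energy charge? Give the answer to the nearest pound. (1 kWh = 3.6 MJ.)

£7

31.1 kWh × (3.6 MJ/kWh) = 112 MJ
Cost = 112 MJ × £0.0619/MJ = £6.93 ≈ £7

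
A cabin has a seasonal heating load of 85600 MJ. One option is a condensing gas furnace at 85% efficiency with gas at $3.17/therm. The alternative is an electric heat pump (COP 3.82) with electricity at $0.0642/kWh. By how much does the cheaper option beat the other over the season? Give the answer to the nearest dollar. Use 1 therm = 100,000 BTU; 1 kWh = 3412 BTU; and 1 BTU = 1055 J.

$2626

Heat load = 85600 MJ = 85,600,000,000 J / 1055 = 81,137,441 BTU
Gas: input = 81,137,441 / 0.85 = 95,455,813 BTU = 954.6 therm → 954.6 × $3.17 = $3,025.95
Heat pump: 81,137,441 BTU / 3412 = 23,780 kWh heat; / 3.82 = 6,225 kWh in → × $0.0642 = $399.65
Difference = |$3,025.95 − $399.65| = $2,626.30 ≈ $2626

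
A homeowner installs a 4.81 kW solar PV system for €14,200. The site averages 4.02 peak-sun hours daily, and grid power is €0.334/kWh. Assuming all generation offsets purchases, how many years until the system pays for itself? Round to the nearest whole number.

Daily generation = 4.81 kW × 4.02 h = 19.34 kWh
Annual generation = 19.34 × 365 = 7057.7 kWh
Annual savings = 7057.7 × €0.334 = €2,357.28
Payback = €14,200 / €2,357.28 = 6.02 years

6 years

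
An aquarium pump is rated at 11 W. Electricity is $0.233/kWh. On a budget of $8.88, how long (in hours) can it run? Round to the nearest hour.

Energy budget = $8.88 / $0.233 per kWh = 38.11 kWh = 38,112 Wh
Runtime = 38,112 Wh / 11 W = 3,465 h

3465 h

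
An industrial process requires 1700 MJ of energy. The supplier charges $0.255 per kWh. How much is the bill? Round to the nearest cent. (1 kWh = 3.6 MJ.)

1700 MJ × (0.27778 kWh/MJ) = 472.2 kWh
Cost = 472.2 kWh × $0.255/kWh = $120.42

$120.42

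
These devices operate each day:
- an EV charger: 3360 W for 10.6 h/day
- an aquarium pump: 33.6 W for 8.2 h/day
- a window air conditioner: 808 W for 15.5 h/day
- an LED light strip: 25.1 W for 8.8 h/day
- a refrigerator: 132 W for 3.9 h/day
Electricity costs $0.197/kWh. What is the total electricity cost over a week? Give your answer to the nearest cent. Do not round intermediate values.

EV charger: 3360 W × 10.6 h × 7 d = 249,312 Wh = 249.3 kWh
aquarium pump: 33.6 W × 8.2 h × 7 d = 1,929 Wh = 1.929 kWh
window air conditioner: 808 W × 15.5 h × 7 d = 87,668 Wh = 87.67 kWh
LED light strip: 25.1 W × 8.8 h × 7 d = 1,546 Wh = 1.546 kWh
refrigerator: 132 W × 3.9 h × 7 d = 3,604 Wh = 3.604 kWh
Total energy = 249.3 + 1.929 + 87.67 + 1.546 + 3.604 = 344.1 kWh
Cost = 344.1 kWh × $0.197 = $67.78

$67.78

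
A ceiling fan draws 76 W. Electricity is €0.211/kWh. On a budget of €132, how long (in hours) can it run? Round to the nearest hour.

Energy budget = €132 / €0.211 per kWh = 625.6 kWh = 625,592 Wh
Runtime = 625,592 Wh / 76 W = 8,231 h

8231 h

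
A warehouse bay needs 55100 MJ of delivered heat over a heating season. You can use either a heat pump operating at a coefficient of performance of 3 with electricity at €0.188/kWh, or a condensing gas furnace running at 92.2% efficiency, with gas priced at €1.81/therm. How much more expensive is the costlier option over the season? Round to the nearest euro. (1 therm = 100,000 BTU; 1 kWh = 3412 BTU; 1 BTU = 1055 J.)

Heat load = 55100 MJ = 55,100,000,000 J / 1055 = 52,227,488 BTU
Gas: input = 52,227,488 / 0.922 = 56,645,866 BTU = 566.5 therm → 566.5 × €1.81 = €1,025.29
Heat pump: 52,227,488 BTU / 3412 = 15,310 kWh heat; / 3 = 5,102 kWh in → × €0.188 = €959.24
Difference = |€1,025.29 − €959.24| = €66.05 ≈ €66

€66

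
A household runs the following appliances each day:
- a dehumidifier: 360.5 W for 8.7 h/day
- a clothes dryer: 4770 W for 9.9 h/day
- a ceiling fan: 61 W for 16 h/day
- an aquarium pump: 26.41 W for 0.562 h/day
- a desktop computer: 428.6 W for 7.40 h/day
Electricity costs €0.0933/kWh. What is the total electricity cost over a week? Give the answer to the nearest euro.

dehumidifier: 360.5 W × 8.7 h × 7 d = 21,954 Wh = 21.95 kWh
clothes dryer: 4770 W × 9.9 h × 7 d = 330,561 Wh = 330.6 kWh
ceiling fan: 61 W × 16 h × 7 d = 6,832 Wh = 6.832 kWh
aquarium pump: 26.41 W × 0.562 h × 7 d = 104 Wh = 0.1039 kWh
desktop computer: 428.6 W × 7.40 h × 7 d = 22,201 Wh = 22.2 kWh
Total energy = 21.95 + 330.6 + 6.832 + 0.1039 + 22.2 = 381.7 kWh
Cost = 381.7 kWh × €0.0933 = €35.61 ≈ €36

€36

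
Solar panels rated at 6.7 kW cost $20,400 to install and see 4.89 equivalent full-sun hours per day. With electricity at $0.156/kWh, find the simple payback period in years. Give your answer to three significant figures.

10.9 years

Daily generation = 6.7 kW × 4.89 h = 32.76 kWh
Annual generation = 32.76 × 365 = 11958 kWh
Annual savings = 11958 × $0.156 = $1,865.53
Payback = $20,400 / $1,865.53 = 10.9 years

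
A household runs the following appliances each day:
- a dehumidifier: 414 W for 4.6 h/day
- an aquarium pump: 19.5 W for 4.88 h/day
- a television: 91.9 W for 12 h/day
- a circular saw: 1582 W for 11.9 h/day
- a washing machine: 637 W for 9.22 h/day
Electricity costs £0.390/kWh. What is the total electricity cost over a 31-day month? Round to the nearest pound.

dehumidifier: 414 W × 4.6 h × 31 d = 59,036 Wh = 59.04 kWh
aquarium pump: 19.5 W × 4.88 h × 31 d = 2,950 Wh = 2.95 kWh
television: 91.9 W × 12 h × 31 d = 34,187 Wh = 34.19 kWh
circular saw: 1582 W × 11.9 h × 31 d = 583,600 Wh = 583.6 kWh
washing machine: 637 W × 9.22 h × 31 d = 182,067 Wh = 182.1 kWh
Total energy = 59.04 + 2.95 + 34.19 + 583.6 + 182.1 = 861.8 kWh
Cost = 861.8 kWh × £0.390 = £336.12 ≈ £336

£336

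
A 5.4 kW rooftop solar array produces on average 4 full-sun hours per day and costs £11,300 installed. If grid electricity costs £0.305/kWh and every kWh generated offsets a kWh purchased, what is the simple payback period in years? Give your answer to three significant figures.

4.70 years

Daily generation = 5.4 kW × 4 h = 21.6 kWh
Annual generation = 21.6 × 365 = 7884 kWh
Annual savings = 7884 × £0.305 = £2,404.62
Payback = £11,300 / £2,404.62 = 4.7 years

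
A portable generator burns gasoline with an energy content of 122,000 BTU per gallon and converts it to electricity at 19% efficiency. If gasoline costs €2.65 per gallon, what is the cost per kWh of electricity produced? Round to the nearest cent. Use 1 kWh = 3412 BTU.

Electrical output per gallon = 122,000 BTU × 0.19 / 3412 BTU/kWh = 6.794 kWh
Cost per kWh = €2.65 / 6.794 kWh = €0.390

€0.39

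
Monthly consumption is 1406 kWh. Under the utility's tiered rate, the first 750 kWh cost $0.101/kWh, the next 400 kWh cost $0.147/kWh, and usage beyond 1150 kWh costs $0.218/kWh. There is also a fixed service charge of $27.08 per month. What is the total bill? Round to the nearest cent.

First 750 kWh × $0.101 = $75.75
Next 400 kWh × $0.147 = $58.80
Remaining 256 kWh × $0.218 = $55.81
Energy charge = $190.36; + service $27.08 = $217.44

$217.44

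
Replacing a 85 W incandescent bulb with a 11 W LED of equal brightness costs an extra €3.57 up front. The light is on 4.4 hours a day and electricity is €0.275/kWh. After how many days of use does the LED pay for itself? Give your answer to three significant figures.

Power saved = 85 − 11 = 74 W
Daily energy saved = 74 W × 4.4 h = 325.6 Wh = 0.3256 kWh
Daily savings = 0.3256 × €0.275 = €0.0895
Payback = €3.57 / €0.0895 per day = 39.87 days

39.9 days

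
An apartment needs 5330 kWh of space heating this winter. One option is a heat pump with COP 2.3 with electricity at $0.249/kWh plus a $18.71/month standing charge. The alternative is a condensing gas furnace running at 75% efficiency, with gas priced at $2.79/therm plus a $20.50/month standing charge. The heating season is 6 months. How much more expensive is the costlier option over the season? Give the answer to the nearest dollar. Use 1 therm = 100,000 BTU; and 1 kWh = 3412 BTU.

Heat load = 5330 kWh × 3412 = 18,185,960 BTU
Gas: input = 18,185,960 / 0.75 = 24,247,947 BTU = 242.5 therm → 242.5 × $2.79 = $676.52; + 6 × $20.50 standing = $799.52
Heat pump: 18,185,960 BTU / 3412 = 5,330 kWh heat; / 2.3 = 2,317 kWh in → × $0.249 = $577.03; + 6 × $18.71 standing = $689.29
Difference = |$799.52 − $689.29| = $110.23 ≈ $110

$110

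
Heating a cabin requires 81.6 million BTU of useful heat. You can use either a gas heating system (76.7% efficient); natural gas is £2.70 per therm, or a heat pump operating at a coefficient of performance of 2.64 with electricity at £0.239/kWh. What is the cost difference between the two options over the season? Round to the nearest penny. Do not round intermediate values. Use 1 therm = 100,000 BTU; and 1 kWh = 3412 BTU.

£707.40

Heat load = 81.6 × 10⁶ BTU = 81,600,000 BTU
Gas: input = 81,600,000 / 0.767 = 106,388,527 BTU = 1,064 therm → 1,064 × £2.70 = £2,872.49
Heat pump: 81,600,000 BTU / 3412 = 23,920 kWh heat; / 2.64 = 9,059 kWh in → × £0.239 = £2,165.09
Difference = |£2,872.49 − £2,165.09| = £707.40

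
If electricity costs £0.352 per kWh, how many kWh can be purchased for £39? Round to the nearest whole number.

£39 / £0.352 per kWh = 110.8 kWh

111 kWh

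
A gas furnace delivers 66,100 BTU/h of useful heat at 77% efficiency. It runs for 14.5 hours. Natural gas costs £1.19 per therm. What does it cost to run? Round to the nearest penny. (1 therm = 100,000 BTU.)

Heat delivered = 66,100 BTU/h × 14.5 h = 958,450 BTU
Gas input = 958,450 / 0.77 = 1,244,740 BTU
= 1,244,740 / 100,000 = 12.45 therm
Cost = 12.45 × £1.19/therm = £14.81

£14.81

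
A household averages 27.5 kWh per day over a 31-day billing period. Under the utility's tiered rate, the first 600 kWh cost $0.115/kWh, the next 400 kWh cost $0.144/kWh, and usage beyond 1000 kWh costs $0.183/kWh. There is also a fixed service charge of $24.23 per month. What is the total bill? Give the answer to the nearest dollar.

Usage = 27.5 kWh/day × 31 days = 852.5 kWh
First 600 kWh × $0.115 = $69.00
Next 252.5 kWh × $0.144 = $36.36
Remaining tier: 0 kWh (not reached)
Energy charge = $105.36; + service $24.23 = $129.59 ≈ $130

$130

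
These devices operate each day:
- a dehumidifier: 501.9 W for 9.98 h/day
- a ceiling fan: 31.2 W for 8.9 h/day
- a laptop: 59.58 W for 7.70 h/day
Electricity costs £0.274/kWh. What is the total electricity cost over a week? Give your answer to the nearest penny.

£11.02

dehumidifier: 501.9 W × 9.98 h × 7 d = 35,063 Wh = 35.06 kWh
ceiling fan: 31.2 W × 8.9 h × 7 d = 1,944 Wh = 1.944 kWh
laptop: 59.58 W × 7.70 h × 7 d = 3,211 Wh = 3.211 kWh
Total energy = 35.06 + 1.944 + 3.211 = 40.22 kWh
Cost = 40.22 kWh × £0.274 = £11.02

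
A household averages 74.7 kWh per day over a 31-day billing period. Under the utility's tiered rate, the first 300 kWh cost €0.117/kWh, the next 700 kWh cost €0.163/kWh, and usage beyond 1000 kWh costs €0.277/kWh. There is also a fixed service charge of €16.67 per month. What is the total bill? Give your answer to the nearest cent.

Usage = 74.7 kWh/day × 31 days = 2315.7 kWh
First 300 kWh × €0.117 = €35.10
Next 700 kWh × €0.163 = €114.10
Remaining 1315.7 kWh × €0.277 = €364.45
Energy charge = €513.65; + service €16.67 = €530.32

€530.32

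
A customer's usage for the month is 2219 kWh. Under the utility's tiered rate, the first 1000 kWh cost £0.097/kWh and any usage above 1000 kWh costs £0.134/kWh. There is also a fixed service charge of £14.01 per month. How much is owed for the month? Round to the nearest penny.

£274.36

First 1000 kWh × £0.097 = £97.00
Remaining 1219 kWh × £0.134 = £163.35
Energy charge = £260.35; + service £14.01 = £274.36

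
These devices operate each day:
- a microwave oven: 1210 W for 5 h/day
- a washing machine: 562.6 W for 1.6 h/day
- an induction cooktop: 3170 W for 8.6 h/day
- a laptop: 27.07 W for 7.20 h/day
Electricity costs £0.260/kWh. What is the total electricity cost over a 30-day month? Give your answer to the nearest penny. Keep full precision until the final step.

£268.38

microwave oven: 1210 W × 5 h × 30 d = 181,500 Wh = 181.5 kWh
washing machine: 562.6 W × 1.6 h × 30 d = 27,005 Wh = 27 kWh
induction cooktop: 3170 W × 8.6 h × 30 d = 817,860 Wh = 817.9 kWh
laptop: 27.07 W × 7.20 h × 30 d = 5,847 Wh = 5.847 kWh
Total energy = 181.5 + 27 + 817.9 + 5.847 = 1,032 kWh
Cost = 1,032 kWh × £0.260 = £268.38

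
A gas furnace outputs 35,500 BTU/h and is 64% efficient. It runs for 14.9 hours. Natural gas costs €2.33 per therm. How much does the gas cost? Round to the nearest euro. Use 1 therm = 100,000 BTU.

€19

Heat delivered = 35,500 BTU/h × 14.9 h = 528,950 BTU
Gas input = 528,950 / 0.64 = 826,484 BTU
= 826,484 / 100,000 = 8.265 therm
Cost = 8.265 × €2.33/therm = €19.26 ≈ €19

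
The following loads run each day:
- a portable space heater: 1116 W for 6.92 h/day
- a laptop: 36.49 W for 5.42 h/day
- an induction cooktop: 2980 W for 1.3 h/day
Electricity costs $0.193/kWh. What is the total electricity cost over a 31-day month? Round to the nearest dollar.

portable space heater: 1116 W × 6.92 h × 31 d = 239,404 Wh = 239.4 kWh
laptop: 36.49 W × 5.42 h × 31 d = 6,131 Wh = 6.131 kWh
induction cooktop: 2980 W × 1.3 h × 31 d = 120,094 Wh = 120.1 kWh
Total energy = 239.4 + 6.131 + 120.1 = 365.6 kWh
Cost = 365.6 kWh × $0.193 = $70.57 ≈ $71

$71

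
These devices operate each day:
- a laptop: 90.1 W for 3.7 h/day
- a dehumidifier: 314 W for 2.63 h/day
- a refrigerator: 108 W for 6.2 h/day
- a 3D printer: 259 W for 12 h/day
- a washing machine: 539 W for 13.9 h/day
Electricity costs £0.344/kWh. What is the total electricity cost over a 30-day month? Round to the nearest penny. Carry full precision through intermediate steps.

laptop: 90.1 W × 3.7 h × 30 d = 10,001 Wh = 10 kWh
dehumidifier: 314 W × 2.63 h × 30 d = 24,775 Wh = 24.77 kWh
refrigerator: 108 W × 6.2 h × 30 d = 20,088 Wh = 20.09 kWh
3D printer: 259 W × 12 h × 30 d = 93,240 Wh = 93.24 kWh
washing machine: 539 W × 13.9 h × 30 d = 224,763 Wh = 224.8 kWh
Total energy = 10 + 24.77 + 20.09 + 93.24 + 224.8 = 372.9 kWh
Cost = 372.9 kWh × £0.344 = £128.27

£128.27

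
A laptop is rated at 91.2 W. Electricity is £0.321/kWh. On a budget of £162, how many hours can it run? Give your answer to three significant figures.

5530 h

Energy budget = £162 / £0.321 per kWh = 504.7 kWh = 504,673 Wh
Runtime = 504,673 Wh / 91.2 W = 5,534 h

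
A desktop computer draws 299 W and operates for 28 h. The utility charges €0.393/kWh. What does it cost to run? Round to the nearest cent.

Energy = 299 W × 28 h = 8,372 Wh = 8.372 kWh
Cost = 8.372 kWh × €0.393/kWh = €3.29

€3.29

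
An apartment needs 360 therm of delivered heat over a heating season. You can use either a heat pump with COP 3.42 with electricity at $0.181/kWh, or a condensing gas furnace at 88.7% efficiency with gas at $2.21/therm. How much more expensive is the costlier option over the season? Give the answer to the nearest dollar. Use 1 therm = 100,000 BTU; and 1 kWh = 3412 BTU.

$339

Heat load = 360 therm × 100,000 = 36,000,000 BTU
Gas: input = 36,000,000 / 0.887 = 40,586,246 BTU = 405.9 therm → 405.9 × $2.21 = $896.96
Heat pump: 36,000,000 BTU / 3412 = 10,550 kWh heat; / 3.42 = 3,085 kWh in → × $0.181 = $558.40
Difference = |$896.96 − $558.40| = $338.56 ≈ $339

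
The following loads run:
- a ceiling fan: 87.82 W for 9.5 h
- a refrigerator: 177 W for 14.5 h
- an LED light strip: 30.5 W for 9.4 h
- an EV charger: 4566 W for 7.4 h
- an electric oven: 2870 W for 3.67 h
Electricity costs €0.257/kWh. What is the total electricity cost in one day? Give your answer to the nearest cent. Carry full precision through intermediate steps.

ceiling fan: 87.82 W × 9.5 h = 834 Wh = 0.8343 kWh
refrigerator: 177 W × 14.5 h = 2,566 Wh = 2.567 kWh
LED light strip: 30.5 W × 9.4 h = 287 Wh = 0.2867 kWh
EV charger: 4566 W × 7.4 h = 33,788 Wh = 33.79 kWh
electric oven: 2870 W × 3.67 h = 10,533 Wh = 10.53 kWh
Total energy = 0.8343 + 2.567 + 0.2867 + 33.79 + 10.53 = 48.01 kWh
Cost = 48.01 kWh × €0.257 = €12.34

€12.34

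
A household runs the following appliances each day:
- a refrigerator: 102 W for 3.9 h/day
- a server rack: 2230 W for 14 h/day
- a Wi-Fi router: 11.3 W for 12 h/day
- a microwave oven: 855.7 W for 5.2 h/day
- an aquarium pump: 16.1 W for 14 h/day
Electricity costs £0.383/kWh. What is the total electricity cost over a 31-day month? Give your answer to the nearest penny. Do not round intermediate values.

refrigerator: 102 W × 3.9 h × 31 d = 12,332 Wh = 12.33 kWh
server rack: 2230 W × 14 h × 31 d = 967,820 Wh = 967.8 kWh
Wi-Fi router: 11.3 W × 12 h × 31 d = 4,204 Wh = 4.204 kWh
microwave oven: 855.7 W × 5.2 h × 31 d = 137,939 Wh = 137.9 kWh
aquarium pump: 16.1 W × 14 h × 31 d = 6,987 Wh = 6.987 kWh
Total energy = 12.33 + 967.8 + 4.204 + 137.9 + 6.987 = 1,129 kWh
Cost = 1,129 kWh × £0.383 = £432.51

£432.51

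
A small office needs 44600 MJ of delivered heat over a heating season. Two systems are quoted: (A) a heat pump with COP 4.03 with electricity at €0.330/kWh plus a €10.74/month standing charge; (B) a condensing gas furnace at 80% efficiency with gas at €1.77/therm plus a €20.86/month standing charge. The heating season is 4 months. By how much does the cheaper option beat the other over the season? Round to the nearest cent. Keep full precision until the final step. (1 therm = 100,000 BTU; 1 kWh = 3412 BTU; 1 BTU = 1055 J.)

€38.76

Heat load = 44600 MJ = 44,600,000,000 J / 1055 = 42,274,882 BTU
Gas: input = 42,274,882 / 0.80 = 52,843,602 BTU = 528.4 therm → 528.4 × €1.77 = €935.33; + 4 × €20.86 standing = €1,018.77
Heat pump: 42,274,882 BTU / 3412 = 12,390 kWh heat; / 4.03 = 3,074 kWh in → × €0.330 = €1,014.57; + 4 × €10.74 standing = €1,057.53
Difference = |€1,018.77 − €1,057.53| = €38.76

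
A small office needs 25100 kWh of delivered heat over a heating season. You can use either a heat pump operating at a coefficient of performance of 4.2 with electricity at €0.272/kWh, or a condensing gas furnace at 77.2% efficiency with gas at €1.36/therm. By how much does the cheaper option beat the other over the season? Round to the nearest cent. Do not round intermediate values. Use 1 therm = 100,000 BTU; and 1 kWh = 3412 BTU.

Heat load = 25100 kWh × 3412 = 85,641,200 BTU
Gas: input = 85,641,200 / 0.772 = 110,934,197 BTU = 1,109 therm → 1,109 × €1.36 = €1,508.71
Heat pump: 85,641,200 BTU / 3412 = 25,100 kWh heat; / 4.2 = 5,976 kWh in → × €0.272 = €1,625.52
Difference = |€1,508.71 − €1,625.52| = €116.82

€116.82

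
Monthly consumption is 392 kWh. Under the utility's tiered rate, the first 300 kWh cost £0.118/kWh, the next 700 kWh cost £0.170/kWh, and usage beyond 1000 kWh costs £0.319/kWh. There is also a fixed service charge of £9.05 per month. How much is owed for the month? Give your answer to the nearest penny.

First 300 kWh × £0.118 = £35.40
Next 92 kWh × £0.170 = £15.64
Remaining tier: 0 kWh (not reached)
Energy charge = £51.04; + service £9.05 = £60.09

£60.09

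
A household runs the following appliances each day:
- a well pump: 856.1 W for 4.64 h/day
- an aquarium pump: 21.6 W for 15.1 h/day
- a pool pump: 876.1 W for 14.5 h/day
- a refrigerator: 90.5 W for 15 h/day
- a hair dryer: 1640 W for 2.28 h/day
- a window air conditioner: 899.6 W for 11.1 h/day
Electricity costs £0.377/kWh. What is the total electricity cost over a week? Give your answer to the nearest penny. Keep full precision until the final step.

well pump: 856.1 W × 4.64 h × 7 d = 27,806 Wh = 27.81 kWh
aquarium pump: 21.6 W × 15.1 h × 7 d = 2,283 Wh = 2.283 kWh
pool pump: 876.1 W × 14.5 h × 7 d = 88,924 Wh = 88.92 kWh
refrigerator: 90.5 W × 15 h × 7 d = 9,502 Wh = 9.502 kWh
hair dryer: 1640 W × 2.28 h × 7 d = 26,174 Wh = 26.17 kWh
window air conditioner: 899.6 W × 11.1 h × 7 d = 69,899 Wh = 69.9 kWh
Total energy = 27.81 + 2.283 + 88.92 + 9.502 + 26.17 + 69.9 = 224.6 kWh
Cost = 224.6 kWh × £0.377 = £84.67

£84.67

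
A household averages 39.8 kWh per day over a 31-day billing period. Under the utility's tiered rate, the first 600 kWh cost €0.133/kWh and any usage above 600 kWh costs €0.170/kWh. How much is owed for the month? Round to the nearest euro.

Usage = 39.8 kWh/day × 31 days = 1233.8 kWh
First 600 kWh × €0.133 = €79.80
Remaining 633.8 kWh × €0.170 = €107.75
Total = €187.55 ≈ €188

€188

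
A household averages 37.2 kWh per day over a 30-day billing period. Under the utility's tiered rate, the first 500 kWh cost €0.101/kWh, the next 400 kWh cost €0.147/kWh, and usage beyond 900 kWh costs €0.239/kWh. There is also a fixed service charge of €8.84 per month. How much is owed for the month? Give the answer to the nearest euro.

Usage = 37.2 kWh/day × 30 days = 1116 kWh
First 500 kWh × €0.101 = €50.50
Next 400 kWh × €0.147 = €58.80
Remaining 216 kWh × €0.239 = €51.62
Energy charge = €160.92; + service €8.84 = €169.76 ≈ €170

€170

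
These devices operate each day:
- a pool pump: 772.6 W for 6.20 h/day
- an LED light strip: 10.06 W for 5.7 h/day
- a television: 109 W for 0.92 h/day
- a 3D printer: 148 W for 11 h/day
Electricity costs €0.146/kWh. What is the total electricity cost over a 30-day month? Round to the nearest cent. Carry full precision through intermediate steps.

pool pump: 772.6 W × 6.20 h × 30 d = 143,704 Wh = 143.7 kWh
LED light strip: 10.06 W × 5.7 h × 30 d = 1,720 Wh = 1.72 kWh
television: 109 W × 0.92 h × 30 d = 3,008 Wh = 3.008 kWh
3D printer: 148 W × 11 h × 30 d = 48,840 Wh = 48.84 kWh
Total energy = 143.7 + 1.72 + 3.008 + 48.84 = 197.3 kWh
Cost = 197.3 kWh × €0.146 = €28.80

€28.80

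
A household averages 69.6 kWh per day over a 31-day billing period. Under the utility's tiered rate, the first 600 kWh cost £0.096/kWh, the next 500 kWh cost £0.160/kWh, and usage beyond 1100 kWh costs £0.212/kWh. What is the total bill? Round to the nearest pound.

£362

Usage = 69.6 kWh/day × 31 days = 2157.6 kWh
First 600 kWh × £0.096 = £57.60
Next 500 kWh × £0.160 = £80.00
Remaining 1057.6 kWh × £0.212 = £224.21
Total = £361.81 ≈ £362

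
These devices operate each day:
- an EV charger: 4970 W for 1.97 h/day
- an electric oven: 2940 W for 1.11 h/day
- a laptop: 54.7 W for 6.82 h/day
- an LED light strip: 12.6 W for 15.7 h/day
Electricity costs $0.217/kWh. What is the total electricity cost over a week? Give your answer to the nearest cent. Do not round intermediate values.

EV charger: 4970 W × 1.97 h × 7 d = 68,536 Wh = 68.54 kWh
electric oven: 2940 W × 1.11 h × 7 d = 22,844 Wh = 22.84 kWh
laptop: 54.7 W × 6.82 h × 7 d = 2,611 Wh = 2.611 kWh
LED light strip: 12.6 W × 15.7 h × 7 d = 1,385 Wh = 1.385 kWh
Total energy = 68.54 + 22.84 + 2.611 + 1.385 = 95.38 kWh
Cost = 95.38 kWh × $0.217 = $20.70

$20.70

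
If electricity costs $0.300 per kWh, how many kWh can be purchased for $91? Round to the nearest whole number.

303 kWh

$91 / $0.300 per kWh = 303.3 kWh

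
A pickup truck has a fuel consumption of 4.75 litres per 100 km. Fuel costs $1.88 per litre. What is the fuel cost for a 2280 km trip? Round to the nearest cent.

Fuel = 4.75 L/100 km × 2280 km / 100 = 108.3 L
Cost = 108.3 L × $1.88/L = $203.60

$203.60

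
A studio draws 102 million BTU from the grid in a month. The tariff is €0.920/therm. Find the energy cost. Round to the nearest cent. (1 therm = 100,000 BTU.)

102 million BTU × (10 therm/million BTU) = 1,020 therm
Cost = 1,020 therm × €0.920/therm = €938.40

€938.40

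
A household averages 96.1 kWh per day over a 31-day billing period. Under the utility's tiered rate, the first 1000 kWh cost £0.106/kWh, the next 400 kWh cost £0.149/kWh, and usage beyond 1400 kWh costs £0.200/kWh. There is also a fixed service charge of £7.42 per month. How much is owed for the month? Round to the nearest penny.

£488.84

Usage = 96.1 kWh/day × 31 days = 2979.1 kWh
First 1000 kWh × £0.106 = £106.00
Next 400 kWh × £0.149 = £59.60
Remaining 1579.1 kWh × £0.200 = £315.82
Energy charge = £481.42; + service £7.42 = £488.84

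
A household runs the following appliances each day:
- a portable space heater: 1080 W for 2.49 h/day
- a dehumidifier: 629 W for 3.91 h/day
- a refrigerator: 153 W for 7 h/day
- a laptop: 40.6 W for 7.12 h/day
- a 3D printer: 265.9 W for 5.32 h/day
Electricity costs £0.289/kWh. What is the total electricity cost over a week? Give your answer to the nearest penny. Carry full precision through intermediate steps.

£16.03

portable space heater: 1080 W × 2.49 h × 7 d = 18,824 Wh = 18.82 kWh
dehumidifier: 629 W × 3.91 h × 7 d = 17,216 Wh = 17.22 kWh
refrigerator: 153 W × 7 h × 7 d = 7,497 Wh = 7.497 kWh
laptop: 40.6 W × 7.12 h × 7 d = 2,024 Wh = 2.024 kWh
3D printer: 265.9 W × 5.32 h × 7 d = 9,902 Wh = 9.902 kWh
Total energy = 18.82 + 17.22 + 7.497 + 2.024 + 9.902 = 55.46 kWh
Cost = 55.46 kWh × £0.289 = £16.03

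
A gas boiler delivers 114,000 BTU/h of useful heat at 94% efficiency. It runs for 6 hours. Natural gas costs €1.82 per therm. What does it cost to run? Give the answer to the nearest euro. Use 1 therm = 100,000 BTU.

€13

Heat delivered = 114,000 BTU/h × 6 h = 684,000 BTU
Gas input = 684,000 / 0.94 = 727,660 BTU
= 727,660 / 100,000 = 7.277 therm
Cost = 7.277 × €1.82/therm = €13.24 ≈ €13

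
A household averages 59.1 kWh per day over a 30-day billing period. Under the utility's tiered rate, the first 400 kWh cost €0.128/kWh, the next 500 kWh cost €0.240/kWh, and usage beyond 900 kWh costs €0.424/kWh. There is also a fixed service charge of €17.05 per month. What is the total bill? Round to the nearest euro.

Usage = 59.1 kWh/day × 30 days = 1773 kWh
First 400 kWh × €0.128 = €51.20
Next 500 kWh × €0.240 = €120.00
Remaining 873 kWh × €0.424 = €370.15
Energy charge = €541.35; + service €17.05 = €558.40 ≈ €558

€558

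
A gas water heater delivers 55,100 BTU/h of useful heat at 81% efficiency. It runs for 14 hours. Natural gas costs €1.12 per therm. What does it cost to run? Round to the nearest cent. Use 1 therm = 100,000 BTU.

€10.67

Heat delivered = 55,100 BTU/h × 14 h = 771,400 BTU
Gas input = 771,400 / 0.810 = 952,346 BTU
= 952,346 / 100,000 = 9.523 therm
Cost = 9.523 × €1.12/therm = €10.67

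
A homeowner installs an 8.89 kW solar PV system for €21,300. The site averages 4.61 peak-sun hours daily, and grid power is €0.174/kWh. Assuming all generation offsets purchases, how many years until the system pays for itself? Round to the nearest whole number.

8 years

Daily generation = 8.89 kW × 4.61 h = 40.98 kWh
Annual generation = 40.98 × 365 = 14959 kWh
Annual savings = 14959 × €0.174 = €2,602.82
Payback = €21,300 / €2,602.82 = 8.18 years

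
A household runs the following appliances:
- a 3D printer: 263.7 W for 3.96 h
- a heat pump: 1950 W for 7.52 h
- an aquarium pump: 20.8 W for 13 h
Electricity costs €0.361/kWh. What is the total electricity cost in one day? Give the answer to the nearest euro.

3D printer: 263.7 W × 3.96 h = 1,044 Wh = 1.044 kWh
heat pump: 1950 W × 7.52 h = 14,664 Wh = 14.66 kWh
aquarium pump: 20.8 W × 13 h = 270 Wh = 0.2704 kWh
Total energy = 1.044 + 14.66 + 0.2704 = 15.98 kWh
Cost = 15.98 kWh × €0.361 = €5.77 ≈ €6

€6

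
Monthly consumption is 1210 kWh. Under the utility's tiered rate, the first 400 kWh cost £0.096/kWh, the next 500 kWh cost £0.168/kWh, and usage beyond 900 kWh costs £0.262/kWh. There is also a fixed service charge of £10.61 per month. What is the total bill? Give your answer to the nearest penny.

£214.23

First 400 kWh × £0.096 = £38.40
Next 500 kWh × £0.168 = £84.00
Remaining 310 kWh × £0.262 = £81.22
Energy charge = £203.62; + service £10.61 = £214.23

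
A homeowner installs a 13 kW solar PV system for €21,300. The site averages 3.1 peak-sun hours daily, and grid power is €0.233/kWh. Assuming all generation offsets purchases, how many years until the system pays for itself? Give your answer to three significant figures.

Daily generation = 13 kW × 3.1 h = 40.3 kWh
Annual generation = 40.3 × 365 = 14710 kWh
Annual savings = 14710 × €0.233 = €3,427.31
Payback = €21,300 / €3,427.31 = 6.21 years

6.21 years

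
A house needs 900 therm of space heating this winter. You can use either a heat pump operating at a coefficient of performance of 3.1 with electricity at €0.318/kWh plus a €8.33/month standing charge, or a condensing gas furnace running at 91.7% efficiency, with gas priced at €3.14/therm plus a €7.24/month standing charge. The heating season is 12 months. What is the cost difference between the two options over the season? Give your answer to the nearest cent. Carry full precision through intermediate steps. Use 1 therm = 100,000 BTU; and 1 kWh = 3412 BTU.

Heat load = 900 therm × 100,000 = 90,000,000 BTU
Gas: input = 90,000,000 / 0.917 = 98,146,129 BTU = 981.5 therm → 981.5 × €3.14 = €3,081.79; + 12 × €7.24 standing = €3,168.67
Heat pump: 90,000,000 BTU / 3412 = 26,380 kWh heat; / 3.1 = 8,509 kWh in → × €0.318 = €2,705.82; + 12 × €8.33 standing = €2,805.78
Difference = |€3,168.67 − €2,805.78| = €362.89

€362.89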